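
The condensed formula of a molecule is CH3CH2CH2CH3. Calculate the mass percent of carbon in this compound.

Atom tally by fragment:
  CH3 → C:1 H:3
  CH2 → C:1 H:2
  CH2 → C:1 H:2
  CH3 → C:1 H:3
Element totals:
  C: 4
  H: 10
Molecular formula: C4H10.
Molar mass = 58.124 g/mol.
Mass from C: 4 × 12.011 = 48.044 g/mol.
%C = 48.044 / 58.124 × 100 = 82.66%.

82.66%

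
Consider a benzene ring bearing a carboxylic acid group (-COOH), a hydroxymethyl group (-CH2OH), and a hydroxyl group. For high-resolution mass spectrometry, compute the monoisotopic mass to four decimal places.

Atom tally by fragment:
  benzene ring core → C:6 H:6
  (− 3 ring H displaced by substituents)
  + COOH → C:1 H:1 O:2
  + CH2OH → C:1 H:3 O:1
  + OH → O:1 H:1
Element totals:
  C: 8
  H: 8
  O: 4
Molecular formula: C8H8O4.
  M = 8(12.0) + 8(1.007825) + 4(15.994915)
    = 96.000000 + 8.062600 + 63.979660 = 168.042260

168.0423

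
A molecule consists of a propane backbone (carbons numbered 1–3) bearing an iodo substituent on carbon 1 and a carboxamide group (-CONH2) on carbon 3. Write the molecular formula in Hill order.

C4H8INO

Atom tally by fragment:
  ICH2 → C:1 H:2 I:1
  CH2 → C:1 H:2
  CH2CONH2 → C:2 H:4 O:1 N:1
Element totals:
  C: 4
  H: 8
  I: 1
  N: 1
  O: 1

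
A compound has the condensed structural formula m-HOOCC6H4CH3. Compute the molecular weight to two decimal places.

136.15 g/mol

Atom tally by fragment:
  benzene ring core → C:6 H:6
  (− 2 ring H displaced by substituents)
  + COOH → C:1 H:1 O:2
  + CH3 → C:1 H:3
Element totals:
  C: 8
  H: 8
  O: 2
Molecular formula: C8H8O2.
  M = 8(12.011) + 8(1.008) + 2(15.999)
    = 96.088 + 8.064 + 31.998 = 136.150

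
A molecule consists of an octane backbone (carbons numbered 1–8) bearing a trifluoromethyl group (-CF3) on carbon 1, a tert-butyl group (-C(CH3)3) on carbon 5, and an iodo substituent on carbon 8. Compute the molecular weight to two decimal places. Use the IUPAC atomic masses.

364.23 g/mol

Atom tally by fragment:
  F3CCH2 → C:2 H:2 F:3
  CH2 → C:1 H:2
  CH2 → C:1 H:2
  CH2 → C:1 H:2
  CH(C(CH3)3) → C:5 H:10
  CH2 → C:1 H:2
  CH2 → C:1 H:2
  CH2I → C:1 H:2 I:1
Element totals:
  C: 13
  H: 24
  F: 3
  I: 1
Molecular formula: C13H24F3I.
  M = 13(12.011) + 24(1.008) + 3(18.998) + 126.904
    = 156.143 + 24.192 + 56.994 + 126.904 = 364.233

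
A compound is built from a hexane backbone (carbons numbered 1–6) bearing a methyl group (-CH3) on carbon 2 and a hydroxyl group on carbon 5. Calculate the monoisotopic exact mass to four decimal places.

Atom tally by fragment:
  CH3 → C:1 H:3
  CH(CH3) → C:2 H:4
  CH2 → C:1 H:2
  CH2 → C:1 H:2
  CH(OH) → C:1 H:2 O:1
  CH3 → C:1 H:3
Element totals:
  C: 7
  H: 16
  O: 1
Molecular formula: C7H16O.
  M = 7(12.0) + 16(1.007825) + 15.994915
    = 84.000000 + 16.125200 + 15.994915 = 116.120115

116.1201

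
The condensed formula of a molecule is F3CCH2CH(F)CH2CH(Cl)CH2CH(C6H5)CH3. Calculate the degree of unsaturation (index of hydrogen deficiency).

4

Element totals:
  C: 14
  H: 17
  Cl: 1
  F: 4
Molecular formula: C14H17ClF4.
DoU = (2C + 2 + N − H − X) / 2 = (2·14 + 2 + 0 − 17 − 5) / 2 = 4.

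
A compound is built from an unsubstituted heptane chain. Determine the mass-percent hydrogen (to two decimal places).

Atom tally by fragment:
  CH3 → C:1 H:3
  CH2 → C:1 H:2
  CH2 → C:1 H:2
  CH2 → C:1 H:2
  CH2 → C:1 H:2
  CH2 → C:1 H:2
  CH3 → C:1 H:3
Element totals:
  C: 7
  H: 16
Molecular formula: C7H16.
Molar mass = 100.205 g/mol.
Mass from H: 16 × 1.008 = 16.128 g/mol.
%H = 16.128 / 100.205 × 100 = 16.10%.

16.10%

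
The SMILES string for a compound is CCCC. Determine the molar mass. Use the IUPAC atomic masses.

58.12 g/mol

Atom tally by fragment:
  CH3 → C:1 H:3
  CH2 → C:1 H:2
  CH2 → C:1 H:2
  CH3 → C:1 H:3
Element totals:
  C: 4
  H: 10
Molecular formula: C4H10.
  M = 4(12.011) + 10(1.008)
    = 48.044 + 10.080 = 58.124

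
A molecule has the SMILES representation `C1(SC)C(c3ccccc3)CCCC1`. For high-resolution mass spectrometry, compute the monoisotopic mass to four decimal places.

206.1129

Atom tally by fragment:
  cyclohexane ring core → C:6 H:12
  (− 2 ring H displaced by substituents)
  + SCH3 → C:1 H:3 S:1
  + C6H5 → C:6 H:5
Element totals:
  C: 13
  H: 18
  S: 1
Molecular formula: C13H18S.
  M = 13(12.0) + 18(1.007825) + 31.972071
    = 156.000000 + 18.140850 + 31.972071 = 206.112921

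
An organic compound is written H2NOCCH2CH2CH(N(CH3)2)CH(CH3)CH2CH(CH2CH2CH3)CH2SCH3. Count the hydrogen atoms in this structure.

Atom tally by fragment:
  H2NOCCH2 → C:2 H:4 O:1 N:1
  CH2 → C:1 H:2
  CH(N(CH3)2) → C:3 H:7 N:1
  CH(CH3) → C:2 H:4
  CH2 → C:1 H:2
  CH(CH2CH2CH3) → C:4 H:8
  CH2SCH3 → C:2 H:5 S:1
Element totals:
  C: 15
  H: 32
  N: 2
  O: 1
  S: 1

32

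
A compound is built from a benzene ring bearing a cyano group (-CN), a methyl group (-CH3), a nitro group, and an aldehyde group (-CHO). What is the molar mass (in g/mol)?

Atom tally by fragment:
  benzene ring core → C:6 H:6
  (− 4 ring H displaced by substituents)
  + CN → C:1 N:1
  + CH3 → C:1 H:3
  + NO2 → N:1 O:2
  + CHO → C:1 H:1 O:1
Element totals:
  C: 9
  H: 6
  N: 2
  O: 3
Molecular formula: C9H6N2O3.
  M = 9(12.011) + 6(1.008) + 2(14.007) + 3(15.999)
    = 108.099 + 6.048 + 28.014 + 47.997 = 190.158

190.16 g/mol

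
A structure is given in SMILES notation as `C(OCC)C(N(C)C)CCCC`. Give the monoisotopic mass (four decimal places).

173.1780

Atom tally by fragment:
  C2H5OCH2 → C:3 H:7 O:1
  CH(N(CH3)2) → C:3 H:7 N:1
  CH2 → C:1 H:2
  CH2 → C:1 H:2
  CH2 → C:1 H:2
  CH3 → C:1 H:3
Element totals:
  C: 10
  H: 23
  N: 1
  O: 1
Molecular formula: C10H23NO.
  M = 10(12.0) + 23(1.007825) + 14.003074 + 15.994915
    = 120.000000 + 23.179975 + 14.003074 + 15.994915 = 173.177964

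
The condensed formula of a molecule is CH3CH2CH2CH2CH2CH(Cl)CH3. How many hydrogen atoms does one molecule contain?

15

Element totals:
  C: 7
  H: 15
  Cl: 1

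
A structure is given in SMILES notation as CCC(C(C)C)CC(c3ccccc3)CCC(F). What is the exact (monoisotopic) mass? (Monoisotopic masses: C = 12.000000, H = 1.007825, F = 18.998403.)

250.2097

Atom tally by fragment:
  CH3 → C:1 H:3
  CH2 → C:1 H:2
  CH(CH(CH3)2) → C:4 H:8
  CH2 → C:1 H:2
  CH(C6H5) → C:7 H:6
  CH2 → C:1 H:2
  CH2 → C:1 H:2
  CH2F → C:1 H:2 F:1
Element totals:
  C: 17
  H: 27
  F: 1
Molecular formula: C17H27F.
  M = 17(12.0) + 27(1.007825) + 18.998403
    = 204.000000 + 27.211275 + 18.998403 = 250.209678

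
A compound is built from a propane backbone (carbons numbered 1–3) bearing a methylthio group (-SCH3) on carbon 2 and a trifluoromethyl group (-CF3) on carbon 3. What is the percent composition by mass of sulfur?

20.27%

Atom tally by fragment:
  CH3 → C:1 H:3
  CH(SCH3) → C:2 H:4 S:1
  CH2CF3 → C:2 H:2 F:3
Element totals:
  C: 5
  H: 9
  F: 3
  S: 1
Molecular formula: C5H9F3S.
Molar mass = 158.181 g/mol.
Mass from S: 1 × 32.06 = 32.060 g/mol.
%S = 32.060 / 158.181 × 100 = 20.27%.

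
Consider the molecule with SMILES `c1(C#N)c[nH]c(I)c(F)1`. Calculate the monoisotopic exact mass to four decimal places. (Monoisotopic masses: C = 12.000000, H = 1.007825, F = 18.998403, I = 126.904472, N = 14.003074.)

Atom tally by fragment:
  pyrrole ring core → C:4 H:5 N:1
  (− 3 ring H displaced by substituents)
  + CN → C:1 N:1
  + I → I:1
  + F → F:1
Element totals:
  C: 5
  H: 2
  F: 1
  I: 1
  N: 2
Molecular formula: C5H2FIN2.
  M = 5(12.0) + 2(1.007825) + 18.998403 + 126.904472 + 2(14.003074)
    = 60.000000 + 2.015650 + 18.998403 + 126.904472 + 28.006148 = 235.924673

235.9247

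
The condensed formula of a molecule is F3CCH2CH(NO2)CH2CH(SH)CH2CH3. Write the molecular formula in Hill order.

Atom tally by fragment:
  F3CCH2 → C:2 H:2 F:3
  CH(NO2) → C:1 H:1 N:1 O:2
  CH2 → C:1 H:2
  CH(SH) → C:1 H:2 S:1
  CH2 → C:1 H:2
  CH3 → C:1 H:3
Element totals:
  C: 7
  H: 12
  F: 3
  N: 1
  O: 2
  S: 1

C7H12F3NO2S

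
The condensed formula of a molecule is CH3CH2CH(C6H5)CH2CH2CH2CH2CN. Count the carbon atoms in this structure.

Atom tally by fragment:
  CH3 → C:1 H:3
  CH2 → C:1 H:2
  CH(C6H5) → C:7 H:6
  CH2 → C:1 H:2
  CH2 → C:1 H:2
  CH2 → C:1 H:2
  CH2CN → C:2 H:2 N:1
Element totals:
  C: 14
  H: 19
  N: 1

14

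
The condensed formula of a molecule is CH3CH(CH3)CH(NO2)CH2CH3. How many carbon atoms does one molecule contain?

6

Atom tally by fragment:
  CH3 → C:1 H:3
  CH(CH3) → C:2 H:4
  CH(NO2) → C:1 H:1 N:1 O:2
  CH2 → C:1 H:2
  CH3 → C:1 H:3
Element totals:
  C: 6
  H: 13
  N: 1
  O: 2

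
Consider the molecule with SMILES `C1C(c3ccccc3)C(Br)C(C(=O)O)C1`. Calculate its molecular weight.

Atom tally by fragment:
  cyclopentane ring core → C:5 H:10
  (− 3 ring H displaced by substituents)
  + C6H5 → C:6 H:5
  + Br → Br:1
  + COOH → C:1 H:1 O:2
Element totals:
  C: 12
  H: 13
  Br: 1
  O: 2
Molecular formula: C12H13BrO2.
  M = 12(12.011) + 13(1.008) + 79.904 + 2(15.999)
    = 144.132 + 13.104 + 79.904 + 31.998 = 269.138

269.14 g/mol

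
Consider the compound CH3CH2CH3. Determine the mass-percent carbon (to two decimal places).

Element totals:
  C: 3
  H: 8
Molecular formula: C3H8.
Molar mass = 44.097 g/mol.
Mass from C: 3 × 12.011 = 36.033 g/mol.
%C = 36.033 / 44.097 × 100 = 81.71%.

81.71%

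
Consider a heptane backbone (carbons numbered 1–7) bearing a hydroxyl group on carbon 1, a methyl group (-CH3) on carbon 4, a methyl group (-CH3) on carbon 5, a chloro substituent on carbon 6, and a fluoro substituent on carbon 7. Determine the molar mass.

Atom tally by fragment:
  HOCH2 → C:1 H:3 O:1
  CH2 → C:1 H:2
  CH2 → C:1 H:2
  CH(CH3) → C:2 H:4
  CH(CH3) → C:2 H:4
  CH(Cl) → C:1 H:1 Cl:1
  CH2F → C:1 H:2 F:1
Element totals:
  C: 9
  H: 18
  Cl: 1
  F: 1
  O: 1
Molecular formula: C9H18ClFO.
  M = 9(12.011) + 18(1.008) + 35.45 + 18.998 + 15.999
    = 108.099 + 18.144 + 35.450 + 18.998 + 15.999 = 196.690

196.69 g/mol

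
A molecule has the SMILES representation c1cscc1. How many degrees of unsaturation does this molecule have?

Atom tally by fragment:
  thiophene ring core → C:4 H:4 S:1
Element totals:
  C: 4
  H: 4
  S: 1
Molecular formula: C4H4S.
DoU = (2C + 2 + N − H − X) / 2 = (2·4 + 2 + 0 − 4 − 0) / 2 = 3.

3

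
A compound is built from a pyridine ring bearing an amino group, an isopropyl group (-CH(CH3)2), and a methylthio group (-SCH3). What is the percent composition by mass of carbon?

Atom tally by fragment:
  pyridine ring core → C:5 H:5 N:1
  (− 3 ring H displaced by substituents)
  + NH2 → N:1 H:2
  + CH(CH3)2 → C:3 H:7
  + SCH3 → C:1 H:3 S:1
Element totals:
  C: 9
  H: 14
  N: 2
  S: 1
Molecular formula: C9H14N2S.
Molar mass = 182.285 g/mol.
Mass from C: 9 × 12.011 = 108.099 g/mol.
%C = 108.099 / 182.285 × 100 = 59.30%.

59.30%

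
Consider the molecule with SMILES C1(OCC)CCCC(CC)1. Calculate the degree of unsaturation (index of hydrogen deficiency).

1

Atom tally by fragment:
  cyclopentane ring core → C:5 H:10
  (− 2 ring H displaced by substituents)
  + OC2H5 → C:2 H:5 O:1
  + C2H5 → C:2 H:5
Element totals:
  C: 9
  H: 18
  O: 1
Molecular formula: C9H18O.
DoU = (2C + 2 + N − H − X) / 2 = (2·9 + 2 + 0 − 18 − 0) / 2 = 1.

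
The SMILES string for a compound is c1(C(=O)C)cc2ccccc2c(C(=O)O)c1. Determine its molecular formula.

Atom tally by fragment:
  naphthalene ring system core → C:10 H:8
  (− 2 ring H displaced by substituents)
  + COCH3 → C:2 H:3 O:1
  + COOH → C:1 H:1 O:2
Element totals:
  C: 13
  H: 10
  O: 3

C13H10O3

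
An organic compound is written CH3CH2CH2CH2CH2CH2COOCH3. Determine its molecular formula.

C8H16O2

Atom tally by fragment:
  CH3 → C:1 H:3
  CH2 → C:1 H:2
  CH2 → C:1 H:2
  CH2 → C:1 H:2
  CH2 → C:1 H:2
  CH2COOCH3 → C:3 H:5 O:2
Element totals:
  C: 8
  H: 16
  O: 2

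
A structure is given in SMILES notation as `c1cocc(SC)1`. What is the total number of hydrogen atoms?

6

Atom tally by fragment:
  furan ring core → C:4 H:4 O:1
  (− 1 ring H displaced by substituents)
  + SCH3 → C:1 H:3 S:1
Element totals:
  C: 5
  H: 6
  O: 1
  S: 1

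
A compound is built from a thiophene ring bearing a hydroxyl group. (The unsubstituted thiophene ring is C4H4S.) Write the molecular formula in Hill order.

C4H4OS

Atom tally by fragment:
  thiophene ring core → C:4 H:4 S:1
  (− 1 ring H displaced by substituents)
  + OH → O:1 H:1
Element totals:
  C: 4
  H: 4
  O: 1
  S: 1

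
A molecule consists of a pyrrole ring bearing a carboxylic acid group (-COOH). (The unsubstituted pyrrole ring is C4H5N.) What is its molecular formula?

C5H5NO2

Atom tally by fragment:
  pyrrole ring core → C:4 H:5 N:1
  (− 1 ring H displaced by substituents)
  + COOH → C:1 H:1 O:2
Element totals:
  C: 5
  H: 5
  N: 1
  O: 2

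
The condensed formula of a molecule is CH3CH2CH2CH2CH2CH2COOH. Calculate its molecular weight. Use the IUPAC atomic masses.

Element totals:
  C: 7
  H: 14
  O: 2
Molecular formula: C7H14O2.
  M = 7(12.011) + 14(1.008) + 2(15.999)
    = 84.077 + 14.112 + 31.998 = 130.187

130.19 g/mol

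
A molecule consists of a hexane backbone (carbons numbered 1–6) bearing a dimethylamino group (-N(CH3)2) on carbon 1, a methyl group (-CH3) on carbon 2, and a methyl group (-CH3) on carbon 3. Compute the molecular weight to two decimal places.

Atom tally by fragment:
  (CH3)2NCH2 → C:3 H:8 N:1
  CH(CH3) → C:2 H:4
  CH(CH3) → C:2 H:4
  CH2 → C:1 H:2
  CH2 → C:1 H:2
  CH3 → C:1 H:3
Element totals:
  C: 10
  H: 23
  N: 1
Molecular formula: C10H23N.
  M = 10(12.011) + 23(1.008) + 14.007
    = 120.110 + 23.184 + 14.007 = 157.301

157.30 g/mol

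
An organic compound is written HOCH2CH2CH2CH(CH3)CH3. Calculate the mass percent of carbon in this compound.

Atom tally by fragment:
  HOCH2 → C:1 H:3 O:1
  CH2 → C:1 H:2
  CH2 → C:1 H:2
  CH(CH3) → C:2 H:4
  CH3 → C:1 H:3
Element totals:
  C: 6
  H: 14
  O: 1
Molecular formula: C6H14O.
Molar mass = 102.177 g/mol.
Mass from C: 6 × 12.011 = 72.066 g/mol.
%C = 72.066 / 102.177 × 100 = 70.53%.

70.53%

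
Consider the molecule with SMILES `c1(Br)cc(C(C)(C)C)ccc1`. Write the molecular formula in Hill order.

Atom tally by fragment:
  benzene ring core → C:6 H:6
  (− 2 ring H displaced by substituents)
  + Br → Br:1
  + C(CH3)3 → C:4 H:9
Element totals:
  C: 10
  H: 13
  Br: 1

C10H13Br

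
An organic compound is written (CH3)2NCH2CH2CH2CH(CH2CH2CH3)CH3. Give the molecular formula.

Element totals:
  C: 10
  H: 23
  N: 1

C10H23N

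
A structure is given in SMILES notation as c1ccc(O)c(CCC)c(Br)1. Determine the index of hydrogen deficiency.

Atom tally by fragment:
  benzene ring core → C:6 H:6
  (− 3 ring H displaced by substituents)
  + OH → O:1 H:1
  + CH2CH2CH3 → C:3 H:7
  + Br → Br:1
Element totals:
  C: 9
  H: 11
  Br: 1
  O: 1
Molecular formula: C9H11BrO.
DoU = (2C + 2 + N − H − X) / 2 = (2·9 + 2 + 0 − 11 − 1) / 2 = 4.

4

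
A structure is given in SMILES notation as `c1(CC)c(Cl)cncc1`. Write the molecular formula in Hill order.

Atom tally by fragment:
  pyridine ring core → C:5 H:5 N:1
  (− 2 ring H displaced by substituents)
  + C2H5 → C:2 H:5
  + Cl → Cl:1
Element totals:
  C: 7
  H: 8
  Cl: 1
  N: 1

C7H8ClN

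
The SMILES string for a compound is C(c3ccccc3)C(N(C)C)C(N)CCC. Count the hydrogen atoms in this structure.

24

Atom tally by fragment:
  C6H5CH2 → C:7 H:7
  CH(N(CH3)2) → C:3 H:7 N:1
  CH(NH2) → C:1 H:3 N:1
  CH2 → C:1 H:2
  CH2 → C:1 H:2
  CH3 → C:1 H:3
Element totals:
  C: 14
  H: 24
  N: 2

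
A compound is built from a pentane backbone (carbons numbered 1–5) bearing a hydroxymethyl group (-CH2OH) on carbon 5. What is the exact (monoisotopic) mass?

Atom tally by fragment:
  CH3 → C:1 H:3
  CH2 → C:1 H:2
  CH2 → C:1 H:2
  CH2 → C:1 H:2
  CH2CH2OH → C:2 H:5 O:1
Element totals:
  C: 6
  H: 14
  O: 1
Molecular formula: C6H14O.
  M = 6(12.0) + 14(1.007825) + 15.994915
    = 72.000000 + 14.109550 + 15.994915 = 102.104465

102.1045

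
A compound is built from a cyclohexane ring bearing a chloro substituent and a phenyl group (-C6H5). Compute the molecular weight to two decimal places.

194.70 g/mol

Atom tally by fragment:
  cyclohexane ring core → C:6 H:12
  (− 2 ring H displaced by substituents)
  + Cl → Cl:1
  + C6H5 → C:6 H:5
Element totals:
  C: 12
  H: 15
  Cl: 1
Molecular formula: C12H15Cl.
  M = 12(12.011) + 15(1.008) + 35.45
    = 144.132 + 15.120 + 35.450 = 194.702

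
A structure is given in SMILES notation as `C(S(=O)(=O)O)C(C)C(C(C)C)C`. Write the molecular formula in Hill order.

Atom tally by fragment:
  HO3SCH2 → C:1 H:3 S:1 O:3
  CH(CH3) → C:2 H:4
  CH(CH(CH3)2) → C:4 H:8
  CH3 → C:1 H:3
Element totals:
  C: 8
  H: 18
  O: 3
  S: 1

C8H18O3S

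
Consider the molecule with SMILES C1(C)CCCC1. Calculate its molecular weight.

Atom tally by fragment:
  cyclopentane ring core → C:5 H:10
  (− 1 ring H displaced by substituents)
  + CH3 → C:1 H:3
Element totals:
  C: 6
  H: 12
Molecular formula: C6H12.
  M = 6(12.011) + 12(1.008)
    = 72.066 + 12.096 = 84.162

84.16 g/mol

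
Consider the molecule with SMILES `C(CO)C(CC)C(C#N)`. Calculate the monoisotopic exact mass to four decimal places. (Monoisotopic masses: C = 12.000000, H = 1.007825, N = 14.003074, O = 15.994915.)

127.0997

Atom tally by fragment:
  HOCH2CH2 → C:2 H:5 O:1
  CH(C2H5) → C:3 H:6
  CH2CN → C:2 H:2 N:1
Element totals:
  C: 7
  H: 13
  N: 1
  O: 1
Molecular formula: C7H13NO.
  M = 7(12.0) + 13(1.007825) + 14.003074 + 15.994915
    = 84.000000 + 13.101725 + 14.003074 + 15.994915 = 127.099714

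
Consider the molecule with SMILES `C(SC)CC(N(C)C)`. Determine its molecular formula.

C6H15NS

Atom tally by fragment:
  CH3SCH2 → C:2 H:5 S:1
  CH2 → C:1 H:2
  CH2N(CH3)2 → C:3 H:8 N:1
Element totals:
  C: 6
  H: 15
  N: 1
  S: 1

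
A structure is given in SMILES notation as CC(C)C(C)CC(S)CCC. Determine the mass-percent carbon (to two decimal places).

68.89%

Atom tally by fragment:
  CH3 → C:1 H:3
  CH(CH3) → C:2 H:4
  CH(CH3) → C:2 H:4
  CH2 → C:1 H:2
  CH(SH) → C:1 H:2 S:1
  CH2 → C:1 H:2
  CH2 → C:1 H:2
  CH3 → C:1 H:3
Element totals:
  C: 10
  H: 22
  S: 1
Molecular formula: C10H22S.
Molar mass = 174.346 g/mol.
Mass from C: 10 × 12.011 = 120.110 g/mol.
%C = 120.110 / 174.346 × 100 = 68.89%.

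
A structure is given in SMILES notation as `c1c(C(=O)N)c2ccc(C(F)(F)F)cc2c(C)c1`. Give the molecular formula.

C13H10F3NO

Atom tally by fragment:
  naphthalene ring system core → C:10 H:8
  (− 3 ring H displaced by substituents)
  + CONH2 → C:1 H:2 O:1 N:1
  + CF3 → C:1 F:3
  + CH3 → C:1 H:3
Element totals:
  C: 13
  H: 10
  F: 3
  N: 1
  O: 1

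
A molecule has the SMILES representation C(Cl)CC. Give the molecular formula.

C3H7Cl

Atom tally by fragment:
  ClCH2 → C:1 H:2 Cl:1
  CH2 → C:1 H:2
  CH3 → C:1 H:3
Element totals:
  C: 3
  H: 7
  Cl: 1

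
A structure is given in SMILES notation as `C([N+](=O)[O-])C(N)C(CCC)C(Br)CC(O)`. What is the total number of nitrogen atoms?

Atom tally by fragment:
  O2NCH2 → C:1 H:2 N:1 O:2
  CH(NH2) → C:1 H:3 N:1
  CH(CH2CH2CH3) → C:4 H:8
  CH(Br) → C:1 H:1 Br:1
  CH2 → C:1 H:2
  CH2OH → C:1 H:3 O:1
Element totals:
  C: 9
  H: 19
  Br: 1
  N: 2
  O: 3

2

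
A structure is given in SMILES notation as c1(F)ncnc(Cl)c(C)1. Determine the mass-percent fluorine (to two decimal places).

12.96%

Atom tally by fragment:
  pyrimidine ring core → C:4 H:4 N:2
  (− 3 ring H displaced by substituents)
  + F → F:1
  + Cl → Cl:1
  + CH3 → C:1 H:3
Element totals:
  C: 5
  H: 4
  Cl: 1
  F: 1
  N: 2
Molecular formula: C5H4ClFN2.
Molar mass = 146.549 g/mol.
Mass from F: 1 × 18.998 = 18.998 g/mol.
%F = 18.998 / 146.549 × 100 = 12.96%.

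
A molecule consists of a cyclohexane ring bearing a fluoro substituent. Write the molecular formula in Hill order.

C6H11F

Atom tally by fragment:
  cyclohexane ring core → C:6 H:12
  (− 1 ring H displaced by substituents)
  + F → F:1
Element totals:
  C: 6
  H: 11
  F: 1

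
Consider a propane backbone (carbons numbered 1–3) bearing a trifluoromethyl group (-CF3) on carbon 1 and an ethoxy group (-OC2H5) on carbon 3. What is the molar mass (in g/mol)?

156.15 g/mol

Atom tally by fragment:
  F3CCH2 → C:2 H:2 F:3
  CH2 → C:1 H:2
  CH2OC2H5 → C:3 H:7 O:1
Element totals:
  C: 6
  H: 11
  F: 3
  O: 1
Molecular formula: C6H11F3O.
  M = 6(12.011) + 11(1.008) + 3(18.998) + 15.999
    = 72.066 + 11.088 + 56.994 + 15.999 = 156.147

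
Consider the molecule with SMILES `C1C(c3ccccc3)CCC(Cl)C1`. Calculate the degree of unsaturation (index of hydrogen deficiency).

5

Atom tally by fragment:
  cyclohexane ring core → C:6 H:12
  (− 2 ring H displaced by substituents)
  + C6H5 → C:6 H:5
  + Cl → Cl:1
Element totals:
  C: 12
  H: 15
  Cl: 1
Molecular formula: C12H15Cl.
DoU = (2C + 2 + N − H − X) / 2 = (2·12 + 2 + 0 − 15 − 1) / 2 = 5.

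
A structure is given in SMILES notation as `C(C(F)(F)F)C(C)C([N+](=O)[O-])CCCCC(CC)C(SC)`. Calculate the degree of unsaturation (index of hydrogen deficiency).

1

Atom tally by fragment:
  F3CCH2 → C:2 H:2 F:3
  CH(CH3) → C:2 H:4
  CH(NO2) → C:1 H:1 N:1 O:2
  CH2 → C:1 H:2
  CH2 → C:1 H:2
  CH2 → C:1 H:2
  CH2 → C:1 H:2
  CH(C2H5) → C:3 H:6
  CH2SCH3 → C:2 H:5 S:1
Element totals:
  C: 14
  H: 26
  F: 3
  N: 1
  O: 2
  S: 1
Molecular formula: C14H26F3NO2S.
DoU = (2C + 2 + N − H − X) / 2 = (2·14 + 2 + 1 − 26 − 3) / 2 = 1.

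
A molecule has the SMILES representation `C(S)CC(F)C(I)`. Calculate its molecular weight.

234.07 g/mol

Atom tally by fragment:
  HSCH2 → C:1 H:3 S:1
  CH2 → C:1 H:2
  CH(F) → C:1 H:1 F:1
  CH2I → C:1 H:2 I:1
Element totals:
  C: 4
  H: 8
  F: 1
  I: 1
  S: 1
Molecular formula: C4H8FIS.
  M = 4(12.011) + 8(1.008) + 18.998 + 126.904 + 32.06
    = 48.044 + 8.064 + 18.998 + 126.904 + 32.060 = 234.070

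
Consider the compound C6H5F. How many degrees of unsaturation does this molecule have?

4

Element totals:
  C: 6
  H: 5
  F: 1
Molecular formula: C6H5F.
DoU = (2C + 2 + N − H − X) / 2 = (2·6 + 2 + 0 − 5 − 1) / 2 = 4.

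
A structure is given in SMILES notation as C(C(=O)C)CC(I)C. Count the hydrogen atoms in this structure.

11

Atom tally by fragment:
  CH3COCH2 → C:3 H:5 O:1
  CH2 → C:1 H:2
  CH(I) → C:1 H:1 I:1
  CH3 → C:1 H:3
Element totals:
  C: 6
  H: 11
  I: 1
  O: 1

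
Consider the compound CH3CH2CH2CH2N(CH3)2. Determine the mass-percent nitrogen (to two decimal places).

Atom tally by fragment:
  CH3 → C:1 H:3
  CH2 → C:1 H:2
  CH2 → C:1 H:2
  CH2N(CH3)2 → C:3 H:8 N:1
Element totals:
  C: 6
  H: 15
  N: 1
Molecular formula: C6H15N.
Molar mass = 101.193 g/mol.
Mass from N: 1 × 14.007 = 14.007 g/mol.
%N = 14.007 / 101.193 × 100 = 13.84%.

13.84%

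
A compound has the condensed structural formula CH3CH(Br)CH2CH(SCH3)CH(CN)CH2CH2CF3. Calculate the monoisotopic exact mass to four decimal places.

317.0061

Element totals:
  C: 10
  H: 15
  Br: 1
  F: 3
  N: 1
  S: 1
Molecular formula: C10H15BrF3NS.
  M = 10(12.0) + 15(1.007825) + 78.918338 + 3(18.998403) + 14.003074 + 31.972071
    = 120.000000 + 15.117375 + 78.918338 + 56.995209 + 14.003074 + 31.972071 = 317.006067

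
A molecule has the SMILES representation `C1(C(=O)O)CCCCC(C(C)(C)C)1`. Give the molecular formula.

C11H20O2

Atom tally by fragment:
  cyclohexane ring core → C:6 H:12
  (− 2 ring H displaced by substituents)
  + COOH → C:1 H:1 O:2
  + C(CH3)3 → C:4 H:9
Element totals:
  C: 11
  H: 20
  O: 2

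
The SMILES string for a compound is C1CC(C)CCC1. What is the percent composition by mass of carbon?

85.63%

Atom tally by fragment:
  cyclohexane ring core → C:6 H:12
  (− 1 ring H displaced by substituents)
  + CH3 → C:1 H:3
Element totals:
  C: 7
  H: 14
Molecular formula: C7H14.
Molar mass = 98.189 g/mol.
Mass from C: 7 × 12.011 = 84.077 g/mol.
%C = 84.077 / 98.189 × 100 = 85.63%.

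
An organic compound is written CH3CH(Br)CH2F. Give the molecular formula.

Element totals:
  C: 3
  H: 6
  Br: 1
  F: 1

C3H6BrF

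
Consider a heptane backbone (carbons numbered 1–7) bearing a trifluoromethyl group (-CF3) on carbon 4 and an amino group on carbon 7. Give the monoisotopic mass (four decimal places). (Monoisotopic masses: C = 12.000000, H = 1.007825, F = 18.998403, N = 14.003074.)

183.1235

Atom tally by fragment:
  CH3 → C:1 H:3
  CH2 → C:1 H:2
  CH2 → C:1 H:2
  CH(CF3) → C:2 H:1 F:3
  CH2 → C:1 H:2
  CH2 → C:1 H:2
  CH2NH2 → C:1 H:4 N:1
Element totals:
  C: 8
  H: 16
  F: 3
  N: 1
Molecular formula: C8H16F3N.
  M = 8(12.0) + 16(1.007825) + 3(18.998403) + 14.003074
    = 96.000000 + 16.125200 + 56.995209 + 14.003074 = 183.123483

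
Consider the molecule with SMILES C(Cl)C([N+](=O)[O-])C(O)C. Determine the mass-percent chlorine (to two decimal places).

23.09%

Atom tally by fragment:
  ClCH2 → C:1 H:2 Cl:1
  CH(NO2) → C:1 H:1 N:1 O:2
  CH(OH) → C:1 H:2 O:1
  CH3 → C:1 H:3
Element totals:
  C: 4
  H: 8
  Cl: 1
  N: 1
  O: 3
Molecular formula: C4H8ClNO3.
Molar mass = 153.562 g/mol.
Mass from Cl: 1 × 35.45 = 35.450 g/mol.
%Cl = 35.450 / 153.562 × 100 = 23.09%.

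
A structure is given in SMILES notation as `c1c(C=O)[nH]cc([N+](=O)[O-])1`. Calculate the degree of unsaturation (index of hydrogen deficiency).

Atom tally by fragment:
  pyrrole ring core → C:4 H:5 N:1
  (− 2 ring H displaced by substituents)
  + CHO → C:1 H:1 O:1
  + NO2 → N:1 O:2
Element totals:
  C: 5
  H: 4
  N: 2
  O: 3
Molecular formula: C5H4N2O3.
DoU = (2C + 2 + N − H − X) / 2 = (2·5 + 2 + 2 − 4 − 0) / 2 = 5.

5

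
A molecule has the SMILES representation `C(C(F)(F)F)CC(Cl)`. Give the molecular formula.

Atom tally by fragment:
  F3CCH2 → C:2 H:2 F:3
  CH2 → C:1 H:2
  CH2Cl → C:1 H:2 Cl:1
Element totals:
  C: 4
  H: 6
  Cl: 1
  F: 3

C4H6ClF3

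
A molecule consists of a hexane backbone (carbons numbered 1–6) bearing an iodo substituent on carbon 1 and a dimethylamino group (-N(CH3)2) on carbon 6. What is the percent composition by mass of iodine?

Atom tally by fragment:
  ICH2 → C:1 H:2 I:1
  CH2 → C:1 H:2
  CH2 → C:1 H:2
  CH2 → C:1 H:2
  CH2 → C:1 H:2
  CH2N(CH3)2 → C:3 H:8 N:1
Element totals:
  C: 8
  H: 18
  I: 1
  N: 1
Molecular formula: C8H18IN.
Molar mass = 255.143 g/mol.
Mass from I: 1 × 126.904 = 126.904 g/mol.
%I = 126.904 / 255.143 × 100 = 49.74%.

49.74%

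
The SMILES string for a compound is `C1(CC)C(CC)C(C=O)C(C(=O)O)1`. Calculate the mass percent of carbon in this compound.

65.19%

Atom tally by fragment:
  cyclobutane ring core → C:4 H:8
  (− 4 ring H displaced by substituents)
  + C2H5 → C:2 H:5
  + C2H5 → C:2 H:5
  + CHO → C:1 H:1 O:1
  + COOH → C:1 H:1 O:2
Element totals:
  C: 10
  H: 16
  O: 3
Molecular formula: C10H16O3.
Molar mass = 184.235 g/mol.
Mass from C: 10 × 12.011 = 120.110 g/mol.
%C = 120.110 / 184.235 × 100 = 65.19%.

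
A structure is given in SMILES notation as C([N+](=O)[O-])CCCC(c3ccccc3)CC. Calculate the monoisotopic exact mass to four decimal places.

Atom tally by fragment:
  O2NCH2 → C:1 H:2 N:1 O:2
  CH2 → C:1 H:2
  CH2 → C:1 H:2
  CH2 → C:1 H:2
  CH(C6H5) → C:7 H:6
  CH2 → C:1 H:2
  CH3 → C:1 H:3
Element totals:
  C: 13
  H: 19
  N: 1
  O: 2
Molecular formula: C13H19NO2.
  M = 13(12.0) + 19(1.007825) + 14.003074 + 2(15.994915)
    = 156.000000 + 19.148675 + 14.003074 + 31.989830 = 221.141579

221.1416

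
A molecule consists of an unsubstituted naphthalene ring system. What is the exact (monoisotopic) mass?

Atom tally by fragment:
  naphthalene ring system core → C:10 H:8
Element totals:
  C: 10
  H: 8
Molecular formula: C10H8.
  M = 10(12.0) + 8(1.007825)
    = 120.000000 + 8.062600 = 128.062600

128.0626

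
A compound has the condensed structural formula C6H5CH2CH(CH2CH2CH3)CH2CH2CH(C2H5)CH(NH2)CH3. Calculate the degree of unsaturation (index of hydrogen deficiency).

Element totals:
  C: 18
  H: 31
  N: 1
Molecular formula: C18H31N.
DoU = (2C + 2 + N − H − X) / 2 = (2·18 + 2 + 1 − 31 − 0) / 2 = 4.

4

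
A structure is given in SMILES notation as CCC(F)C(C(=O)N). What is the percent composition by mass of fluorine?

Atom tally by fragment:
  CH3 → C:1 H:3
  CH2 → C:1 H:2
  CH(F) → C:1 H:1 F:1
  CH2CONH2 → C:2 H:4 O:1 N:1
Element totals:
  C: 5
  H: 10
  F: 1
  N: 1
  O: 1
Molecular formula: C5H10FNO.
Molar mass = 119.139 g/mol.
Mass from F: 1 × 18.998 = 18.998 g/mol.
%F = 18.998 / 119.139 × 100 = 15.95%.

15.95%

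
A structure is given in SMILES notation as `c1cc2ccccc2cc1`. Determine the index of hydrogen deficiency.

7

Atom tally by fragment:
  naphthalene ring system core → C:10 H:8
Element totals:
  C: 10
  H: 8
Molecular formula: C10H8.
DoU = (2C + 2 + N − H − X) / 2 = (2·10 + 2 + 0 − 8 − 0) / 2 = 7.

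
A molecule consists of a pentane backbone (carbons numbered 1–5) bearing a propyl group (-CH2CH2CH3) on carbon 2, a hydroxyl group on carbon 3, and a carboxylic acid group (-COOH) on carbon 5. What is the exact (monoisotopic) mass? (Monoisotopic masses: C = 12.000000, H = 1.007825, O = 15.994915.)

Atom tally by fragment:
  CH3 → C:1 H:3
  CH(CH2CH2CH3) → C:4 H:8
  CH(OH) → C:1 H:2 O:1
  CH2 → C:1 H:2
  CH2COOH → C:2 H:3 O:2
Element totals:
  C: 9
  H: 18
  O: 3
Molecular formula: C9H18O3.
  M = 9(12.0) + 18(1.007825) + 3(15.994915)
    = 108.000000 + 18.140850 + 47.984745 = 174.125595

174.1256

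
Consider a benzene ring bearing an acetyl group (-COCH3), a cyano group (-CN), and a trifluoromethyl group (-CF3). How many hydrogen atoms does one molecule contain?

Atom tally by fragment:
  benzene ring core → C:6 H:6
  (− 3 ring H displaced by substituents)
  + COCH3 → C:2 H:3 O:1
  + CN → C:1 N:1
  + CF3 → C:1 F:3
Element totals:
  C: 10
  H: 6
  F: 3
  N: 1
  O: 1

6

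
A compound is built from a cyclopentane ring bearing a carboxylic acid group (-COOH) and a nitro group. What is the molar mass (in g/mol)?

Atom tally by fragment:
  cyclopentane ring core → C:5 H:10
  (− 2 ring H displaced by substituents)
  + COOH → C:1 H:1 O:2
  + NO2 → N:1 O:2
Element totals:
  C: 6
  H: 9
  N: 1
  O: 4
Molecular formula: C6H9NO4.
  M = 6(12.011) + 9(1.008) + 14.007 + 4(15.999)
    = 72.066 + 9.072 + 14.007 + 63.996 = 159.141

159.14 g/mol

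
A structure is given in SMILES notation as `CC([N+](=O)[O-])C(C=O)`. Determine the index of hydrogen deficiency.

2

Atom tally by fragment:
  CH3 → C:1 H:3
  CH(NO2) → C:1 H:1 N:1 O:2
  CH2CHO → C:2 H:3 O:1
Element totals:
  C: 4
  H: 7
  N: 1
  O: 3
Molecular formula: C4H7NO3.
DoU = (2C + 2 + N − H − X) / 2 = (2·4 + 2 + 1 − 7 − 0) / 2 = 2.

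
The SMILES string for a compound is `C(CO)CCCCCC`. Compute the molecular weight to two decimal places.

Atom tally by fragment:
  HOCH2CH2 → C:2 H:5 O:1
  CH2 → C:1 H:2
  CH2 → C:1 H:2
  CH2 → C:1 H:2
  CH2 → C:1 H:2
  CH2 → C:1 H:2
  CH3 → C:1 H:3
Element totals:
  C: 8
  H: 18
  O: 1
Molecular formula: C8H18O.
  M = 8(12.011) + 18(1.008) + 15.999
    = 96.088 + 18.144 + 15.999 = 130.231

130.23 g/mol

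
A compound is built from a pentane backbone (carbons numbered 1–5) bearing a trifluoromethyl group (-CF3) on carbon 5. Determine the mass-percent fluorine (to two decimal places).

40.67%

Atom tally by fragment:
  CH3 → C:1 H:3
  CH2 → C:1 H:2
  CH2 → C:1 H:2
  CH2 → C:1 H:2
  CH2CF3 → C:2 H:2 F:3
Element totals:
  C: 6
  H: 11
  F: 3
Molecular formula: C6H11F3.
Molar mass = 140.148 g/mol.
Mass from F: 3 × 18.998 = 56.994 g/mol.
%F = 56.994 / 140.148 × 100 = 40.67%.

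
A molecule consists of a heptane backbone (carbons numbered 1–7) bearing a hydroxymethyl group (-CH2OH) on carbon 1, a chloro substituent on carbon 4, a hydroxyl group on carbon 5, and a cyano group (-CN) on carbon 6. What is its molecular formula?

C9H16ClNO2

Atom tally by fragment:
  HOCH2CH2 → C:2 H:5 O:1
  CH2 → C:1 H:2
  CH2 → C:1 H:2
  CH(Cl) → C:1 H:1 Cl:1
  CH(OH) → C:1 H:2 O:1
  CH(CN) → C:2 H:1 N:1
  CH3 → C:1 H:3
Element totals:
  C: 9
  H: 16
  Cl: 1
  N: 1
  O: 2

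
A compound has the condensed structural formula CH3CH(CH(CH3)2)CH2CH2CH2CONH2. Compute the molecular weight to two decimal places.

157.26 g/mol

Element totals:
  C: 9
  H: 19
  N: 1
  O: 1
Molecular formula: C9H19NO.
  M = 9(12.011) + 19(1.008) + 14.007 + 15.999
    = 108.099 + 19.152 + 14.007 + 15.999 = 157.257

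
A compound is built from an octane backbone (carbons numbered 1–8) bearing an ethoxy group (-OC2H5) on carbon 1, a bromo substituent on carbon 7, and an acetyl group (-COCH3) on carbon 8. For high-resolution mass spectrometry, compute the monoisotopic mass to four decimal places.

278.0881

Atom tally by fragment:
  C2H5OCH2 → C:3 H:7 O:1
  CH2 → C:1 H:2
  CH2 → C:1 H:2
  CH2 → C:1 H:2
  CH2 → C:1 H:2
  CH2 → C:1 H:2
  CH(Br) → C:1 H:1 Br:1
  CH2COCH3 → C:3 H:5 O:1
Element totals:
  C: 12
  H: 23
  Br: 1
  O: 2
Molecular formula: C12H23BrO2.
  M = 12(12.0) + 23(1.007825) + 78.918338 + 2(15.994915)
    = 144.000000 + 23.179975 + 78.918338 + 31.989830 = 278.088143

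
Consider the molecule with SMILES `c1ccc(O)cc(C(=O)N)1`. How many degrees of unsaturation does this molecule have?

Atom tally by fragment:
  benzene ring core → C:6 H:6
  (− 2 ring H displaced by substituents)
  + OH → O:1 H:1
  + CONH2 → C:1 H:2 O:1 N:1
Element totals:
  C: 7
  H: 7
  N: 1
  O: 2
Molecular formula: C7H7NO2.
DoU = (2C + 2 + N − H − X) / 2 = (2·7 + 2 + 1 − 7 − 0) / 2 = 5.

5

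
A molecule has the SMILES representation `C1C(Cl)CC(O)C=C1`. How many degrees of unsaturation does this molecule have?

Atom tally by fragment:
  cyclohexene ring core → C:6 H:10
  (− 2 ring H displaced by substituents)
  + Cl → Cl:1
  + OH → O:1 H:1
Element totals:
  C: 6
  H: 9
  Cl: 1
  O: 1
Molecular formula: C6H9ClO.
DoU = (2C + 2 + N − H − X) / 2 = (2·6 + 2 + 0 − 9 − 1) / 2 = 2.

2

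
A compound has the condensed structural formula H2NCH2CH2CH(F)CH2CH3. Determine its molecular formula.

Atom tally by fragment:
  H2NCH2 → C:1 H:4 N:1
  CH2 → C:1 H:2
  CH(F) → C:1 H:1 F:1
  CH2 → C:1 H:2
  CH3 → C:1 H:3
Element totals:
  C: 5
  H: 12
  F: 1
  N: 1

C5H12FN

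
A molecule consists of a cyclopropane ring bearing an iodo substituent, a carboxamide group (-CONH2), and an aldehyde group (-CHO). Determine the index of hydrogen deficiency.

3

Atom tally by fragment:
  cyclopropane ring core → C:3 H:6
  (− 3 ring H displaced by substituents)
  + I → I:1
  + CONH2 → C:1 H:2 O:1 N:1
  + CHO → C:1 H:1 O:1
Element totals:
  C: 5
  H: 6
  I: 1
  N: 1
  O: 2
Molecular formula: C5H6INO2.
DoU = (2C + 2 + N − H − X) / 2 = (2·5 + 2 + 1 − 6 − 1) / 2 = 3.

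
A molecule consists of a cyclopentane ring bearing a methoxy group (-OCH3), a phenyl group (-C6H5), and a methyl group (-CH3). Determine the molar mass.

Atom tally by fragment:
  cyclopentane ring core → C:5 H:10
  (− 3 ring H displaced by substituents)
  + OCH3 → C:1 H:3 O:1
  + C6H5 → C:6 H:5
  + CH3 → C:1 H:3
Element totals:
  C: 13
  H: 18
  O: 1
Molecular formula: C13H18O.
  M = 13(12.011) + 18(1.008) + 15.999
    = 156.143 + 18.144 + 15.999 = 190.286

190.29 g/mol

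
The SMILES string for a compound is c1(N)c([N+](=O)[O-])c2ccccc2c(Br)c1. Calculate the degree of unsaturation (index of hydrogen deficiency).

Atom tally by fragment:
  naphthalene ring system core → C:10 H:8
  (− 3 ring H displaced by substituents)
  + NH2 → N:1 H:2
  + NO2 → N:1 O:2
  + Br → Br:1
Element totals:
  C: 10
  H: 7
  Br: 1
  N: 2
  O: 2
Molecular formula: C10H7BrN2O2.
DoU = (2C + 2 + N − H − X) / 2 = (2·10 + 2 + 2 − 7 − 1) / 2 = 8.

8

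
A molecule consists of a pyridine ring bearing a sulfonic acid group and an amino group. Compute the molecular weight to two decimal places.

174.17 g/mol

Atom tally by fragment:
  pyridine ring core → C:5 H:5 N:1
  (− 2 ring H displaced by substituents)
  + SO3H → S:1 O:3 H:1
  + NH2 → N:1 H:2
Element totals:
  C: 5
  H: 6
  N: 2
  O: 3
  S: 1
Molecular formula: C5H6N2O3S.
  M = 5(12.011) + 6(1.008) + 2(14.007) + 3(15.999) + 32.06
    = 60.055 + 6.048 + 28.014 + 47.997 + 32.060 = 174.174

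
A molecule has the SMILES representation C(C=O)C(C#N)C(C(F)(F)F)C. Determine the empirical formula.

Atom tally by fragment:
  OHCCH2 → C:2 H:3 O:1
  CH(CN) → C:2 H:1 N:1
  CH(CF3) → C:2 H:1 F:3
  CH3 → C:1 H:3
Element totals:
  C: 7
  H: 8
  F: 3
  N: 1
  O: 1
Molecular formula: C7H8F3NO.
gcd of subscripts (7, 3, 8, 1, 1) = 1, so the empirical formula equals the molecular formula.

C7H8F3NO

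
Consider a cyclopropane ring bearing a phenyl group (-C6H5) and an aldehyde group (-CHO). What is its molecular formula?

C10H10O

Atom tally by fragment:
  cyclopropane ring core → C:3 H:6
  (− 2 ring H displaced by substituents)
  + C6H5 → C:6 H:5
  + CHO → C:1 H:1 O:1
Element totals:
  C: 10
  H: 10
  O: 1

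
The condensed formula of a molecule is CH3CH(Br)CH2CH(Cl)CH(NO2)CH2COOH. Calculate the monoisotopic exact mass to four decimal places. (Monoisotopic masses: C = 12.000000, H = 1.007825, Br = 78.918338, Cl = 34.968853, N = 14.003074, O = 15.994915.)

286.9560

Atom tally by fragment:
  CH3 → C:1 H:3
  CH(Br) → C:1 H:1 Br:1
  CH2 → C:1 H:2
  CH(Cl) → C:1 H:1 Cl:1
  CH(NO2) → C:1 H:1 N:1 O:2
  CH2COOH → C:2 H:3 O:2
Element totals:
  C: 7
  H: 11
  Br: 1
  Cl: 1
  N: 1
  O: 4
Molecular formula: C7H11BrClNO4.
  M = 7(12.0) + 11(1.007825) + 78.918338 + 34.968853 + 14.003074 + 4(15.994915)
    = 84.000000 + 11.086075 + 78.918338 + 34.968853 + 14.003074 + 63.979660 = 286.956000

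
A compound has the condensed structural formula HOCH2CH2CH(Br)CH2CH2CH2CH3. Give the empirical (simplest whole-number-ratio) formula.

C7H15BrO

Element totals:
  C: 7
  H: 15
  Br: 1
  O: 1
Molecular formula: C7H15BrO.
gcd of subscripts (1, 7, 15, 1) = 1, so the empirical formula equals the molecular formula.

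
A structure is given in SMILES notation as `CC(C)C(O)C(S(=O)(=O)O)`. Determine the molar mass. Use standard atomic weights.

168.21 g/mol

Atom tally by fragment:
  CH3 → C:1 H:3
  CH(CH3) → C:2 H:4
  CH(OH) → C:1 H:2 O:1
  CH2SO3H → C:1 H:3 S:1 O:3
Element totals:
  C: 5
  H: 12
  O: 4
  S: 1
Molecular formula: C5H12O4S.
  M = 5(12.011) + 12(1.008) + 4(15.999) + 32.06
    = 60.055 + 12.096 + 63.996 + 32.060 = 168.207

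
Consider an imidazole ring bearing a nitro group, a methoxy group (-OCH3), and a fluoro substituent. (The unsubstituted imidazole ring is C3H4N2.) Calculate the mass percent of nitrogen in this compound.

Atom tally by fragment:
  imidazole ring core → C:3 H:4 N:2
  (− 3 ring H displaced by substituents)
  + NO2 → N:1 O:2
  + OCH3 → C:1 H:3 O:1
  + F → F:1
Element totals:
  C: 4
  H: 4
  F: 1
  N: 3
  O: 3
Molecular formula: C4H4FN3O3.
Molar mass = 161.092 g/mol.
Mass from N: 3 × 14.007 = 42.021 g/mol.
%N = 42.021 / 161.092 × 100 = 26.09%.

26.09%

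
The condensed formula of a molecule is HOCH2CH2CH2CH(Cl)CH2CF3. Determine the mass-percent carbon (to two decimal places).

37.81%

Atom tally by fragment:
  HOCH2CH2 → C:2 H:5 O:1
  CH2 → C:1 H:2
  CH(Cl) → C:1 H:1 Cl:1
  CH2CF3 → C:2 H:2 F:3
Element totals:
  C: 6
  H: 10
  Cl: 1
  F: 3
  O: 1
Molecular formula: C6H10ClF3O.
Molar mass = 190.589 g/mol.
Mass from C: 6 × 12.011 = 72.066 g/mol.
%C = 72.066 / 190.589 × 100 = 37.81%.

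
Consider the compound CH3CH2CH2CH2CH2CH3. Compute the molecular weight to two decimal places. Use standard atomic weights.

86.18 g/mol

Element totals:
  C: 6
  H: 14
Molecular formula: C6H14.
  M = 6(12.011) + 14(1.008)
    = 72.066 + 14.112 = 86.178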